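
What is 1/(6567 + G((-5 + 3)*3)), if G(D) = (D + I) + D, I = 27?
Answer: 1/6582 ≈ 0.00015193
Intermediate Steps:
G(D) = 27 + 2*D (G(D) = (D + 27) + D = (27 + D) + D = 27 + 2*D)
1/(6567 + G((-5 + 3)*3)) = 1/(6567 + (27 + 2*((-5 + 3)*3))) = 1/(6567 + (27 + 2*(-2*3))) = 1/(6567 + (27 + 2*(-6))) = 1/(6567 + (27 - 12)) = 1/(6567 + 15) = 1/6582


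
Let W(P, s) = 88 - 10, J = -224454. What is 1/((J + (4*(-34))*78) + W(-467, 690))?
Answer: -1/234984 ≈ -4.2556e-6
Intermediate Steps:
W(P, s) = 78
1/((J + (4*(-34))*78) + W(-467, 690)) = 1/((-224454 + (4*(-34))*78) + 78) = 1/((-224454 - 136*78) + 78) = 1/((-224454 - 10608) + 78) = 1/(-235062 + 78) = 1/(-234984) = -1/234984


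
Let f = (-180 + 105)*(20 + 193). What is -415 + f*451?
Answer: -7205140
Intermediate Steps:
f = -15975 (f = -75*213 = -15975)
-415 + f*451 = -415 - 15975*451 = -415 - 7204725 = -7205140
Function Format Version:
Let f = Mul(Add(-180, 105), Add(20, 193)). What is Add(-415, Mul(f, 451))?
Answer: -7205140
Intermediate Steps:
f = -15975 (f = Mul(-75, 213) = -15975)
Add(-415, Mul(f, 451)) = Add(-415, Mul(-15975, 451)) = Add(-415, -7204725) = -7205140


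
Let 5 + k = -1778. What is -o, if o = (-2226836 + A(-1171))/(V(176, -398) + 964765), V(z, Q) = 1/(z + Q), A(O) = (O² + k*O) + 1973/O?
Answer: -320350214670/250802237759 ≈ -1.2773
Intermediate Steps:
k = -1783 (k = -5 - 1778 = -1783)
A(O) = O² - 1783*O + 1973/O (A(O) = (O² - 1783*O) + 1973/O = O² - 1783*O + 1973/O)
V(z, Q) = 1/(Q + z)
o = 320350214670/250802237759 (o = (-2226836 + (1973 + (-1171)²*(-1783 - 1171))/(-1171))/(1/(-398 + 176) + 964765) = (-2226836 - (1973 + 1371241*(-2954))/1171)/(1/(-222) + 964765) = (-2226836 - (1973 - 4050645914)/1171)/(-1/222 + 964765) = (-2226836 - 1/1171*(-4050643941))/(214177829/222) = (-2226836 + 4050643941/1171)*(222/214177829) = (1443018985/1171)*(222/214177829) = 320350214670/250802237759 ≈ 1.2773)
-o = -1*320350214670/250802237759 = -320350214670/250802237759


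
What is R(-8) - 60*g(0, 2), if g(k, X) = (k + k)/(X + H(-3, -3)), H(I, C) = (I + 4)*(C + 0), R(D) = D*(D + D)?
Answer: 128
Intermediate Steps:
R(D) = 2*D² (R(D) = D*(2*D) = 2*D²)
H(I, C) = C*(4 + I) (H(I, C) = (4 + I)*C = C*(4 + I))
g(k, X) = 2*k/(-3 + X) (g(k, X) = (k + k)/(X - 3*(4 - 3)) = (2*k)/(X - 3*1) = (2*k)/(X - 3) = (2*k)/(-3 + X) = 2*k/(-3 + X))
R(-8) - 60*g(0, 2) = 2*(-8)² - 120*0/(-3 + 2) = 2*64 - 120*0/(-1) = 128 - 120*0*(-1) = 128 - 60*0 = 128 + 0 = 128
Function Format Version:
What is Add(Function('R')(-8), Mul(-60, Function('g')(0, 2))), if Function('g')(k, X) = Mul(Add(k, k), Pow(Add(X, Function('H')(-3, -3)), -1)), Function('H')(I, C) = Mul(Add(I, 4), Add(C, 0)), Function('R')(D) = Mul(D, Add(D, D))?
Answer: 128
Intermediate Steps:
Function('R')(D) = Mul(2, Pow(D, 2)) (Function('R')(D) = Mul(D, Mul(2, D)) = Mul(2, Pow(D, 2)))
Function('H')(I, C) = Mul(C, Add(4, I)) (Function('H')(I, C) = Mul(Add(4, I), C) = Mul(C, Add(4, I)))
Function('g')(k, X) = Mul(2, k, Pow(Add(-3, X), -1)) (Function('g')(k, X) = Mul(Add(k, k), Pow(Add(X, Mul(-3, Add(4, -3))), -1)) = Mul(Mul(2, k), Pow(Add(X, Mul(-3, 1)), -1)) = Mul(Mul(2, k), Pow(Add(X, -3), -1)) = Mul(Mul(2, k), Pow(Add(-3, X), -1)) = Mul(2, k, Pow(Add(-3, X), -1)))
Add(Function('R')(-8), Mul(-60, Function('g')(0, 2))) = Add(Mul(2, Pow(-8, 2)), Mul(-60, Mul(2, 0, Pow(Add(-3, 2), -1)))) = Add(Mul(2, 64), Mul(-60, Mul(2, 0, Pow(-1, -1)))) = Add(128, Mul(-60, Mul(2, 0, -1))) = Add(128, Mul(-60, 0)) = Add(128, 0) = 128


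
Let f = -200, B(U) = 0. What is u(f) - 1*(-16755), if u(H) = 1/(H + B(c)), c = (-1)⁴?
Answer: 3350999/200 ≈ 16755.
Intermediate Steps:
c = 1
u(H) = 1/H (u(H) = 1/(H + 0) = 1/H)
u(f) - 1*(-16755) = 1/(-200) - 1*(-16755) = -1/200 + 16755 = 3350999/200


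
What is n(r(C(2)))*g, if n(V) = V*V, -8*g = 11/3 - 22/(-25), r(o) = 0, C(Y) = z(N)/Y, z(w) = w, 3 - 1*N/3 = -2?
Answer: 0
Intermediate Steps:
N = 15 (N = 9 - 3*(-2) = 9 + 6 = 15)
C(Y) = 15/Y
g = -341/600 (g = -(11/3 - 22/(-25))/8 = -(11*(⅓) - 22*(-1/25))/8 = -(11/3 + 22/25)/8 = -⅛*341/75 = -341/600 ≈ -0.56833)
n(V) = V²
n(r(C(2)))*g = 0²*(-341/600) = 0*(-341/600) = 0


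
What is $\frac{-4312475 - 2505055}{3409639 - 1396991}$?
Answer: $- \frac{3408765}{1006324} \approx -3.3873$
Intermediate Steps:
$\frac{-4312475 - 2505055}{3409639 - 1396991} = - \frac{6817530}{2012648} = \left(-6817530\right) \frac{1}{2012648} = - \frac{3408765}{1006324}$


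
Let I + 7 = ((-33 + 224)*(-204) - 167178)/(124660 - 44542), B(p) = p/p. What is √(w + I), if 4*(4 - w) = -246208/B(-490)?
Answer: 8*√171467008005/13353 ≈ 248.09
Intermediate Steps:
B(p) = 1
I = -127828/13353 (I = -7 + ((-33 + 224)*(-204) - 167178)/(124660 - 44542) = -7 + (191*(-204) - 167178)/80118 = -7 + (-38964 - 167178)*(1/80118) = -7 - 206142*1/80118 = -7 - 34357/13353 = -127828/13353 ≈ -9.5730)
w = 61556 (w = 4 - (-61552)/1 = 4 - (-61552) = 4 - ¼*(-246208) = 4 + 61552 = 61556)
√(w + I) = √(61556 - 127828/13353) = √(821829440/13353) = 8*√171467008005/13353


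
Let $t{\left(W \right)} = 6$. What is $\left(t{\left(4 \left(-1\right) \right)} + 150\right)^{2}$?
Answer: $24336$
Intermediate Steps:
$\left(t{\left(4 \left(-1\right) \right)} + 150\right)^{2} = \left(6 + 150\right)^{2} = 156^{2} = 24336$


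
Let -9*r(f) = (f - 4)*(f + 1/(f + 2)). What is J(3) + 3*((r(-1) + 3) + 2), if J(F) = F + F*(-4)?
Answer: 6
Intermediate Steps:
J(F) = -3*F (J(F) = F - 4*F = -3*F)
r(f) = -(-4 + f)*(f + 1/(2 + f))/9 (r(f) = -(f - 4)*(f + 1/(f + 2))/9 = -(-4 + f)*(f + 1/(2 + f))/9)
J(3) + 3*((r(-1) + 3) + 2) = -3*3 + 3*(((4 - 1*(-1)**3 + 2*(-1)**2 + 7*(-1))/(9*(2 - 1)) + 3) + 2) = -9 + 3*(((1/9)*(4 - 1*(-1) + 2*1 - 7)/1 + 3) + 2) = -9 + 3*(((1/9)*1*(4 + 1 + 2 - 7) + 3) + 2) = -9 + 3*(((1/9)*1*0 + 3) + 2) = -9 + 3*((0 + 3) + 2) = -9 + 3*(3 + 2) = -9 + 3*5 = -9 + 15 = 6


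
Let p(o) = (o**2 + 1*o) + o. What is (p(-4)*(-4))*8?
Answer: -256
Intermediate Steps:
p(o) = o**2 + 2*o (p(o) = (o**2 + o) + o = (o + o**2) + o = o**2 + 2*o)
(p(-4)*(-4))*8 = (-4*(2 - 4)*(-4))*8 = (-4*(-2)*(-4))*8 = (8*(-4))*8 = -32*8 = -256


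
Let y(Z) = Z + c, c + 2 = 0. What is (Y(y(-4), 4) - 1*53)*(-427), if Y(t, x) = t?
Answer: 25193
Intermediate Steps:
c = -2 (c = -2 + 0 = -2)
y(Z) = -2 + Z (y(Z) = Z - 2 = -2 + Z)
(Y(y(-4), 4) - 1*53)*(-427) = ((-2 - 4) - 1*53)*(-427) = (-6 - 53)*(-427) = -59*(-427) = 25193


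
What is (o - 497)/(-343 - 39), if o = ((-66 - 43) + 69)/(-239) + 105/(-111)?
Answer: 2200928/1689013 ≈ 1.3031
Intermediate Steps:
o = -6885/8843 (o = (-109 + 69)*(-1/239) + 105*(-1/111) = -40*(-1/239) - 35/37 = 40/239 - 35/37 = -6885/8843 ≈ -0.77858)
(o - 497)/(-343 - 39) = (-6885/8843 - 497)/(-343 - 39) = -4401856/8843/(-382) = -4401856/8843*(-1/382) = 2200928/1689013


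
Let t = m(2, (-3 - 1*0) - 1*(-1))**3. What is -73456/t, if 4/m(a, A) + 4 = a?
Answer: 9182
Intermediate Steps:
m(a, A) = 4/(-4 + a)
t = -8 (t = (4/(-4 + 2))**3 = (4/(-2))**3 = (4*(-1/2))**3 = (-2)**3 = -8)
-73456/t = -73456/(-8) = -73456*(-1/8) = 9182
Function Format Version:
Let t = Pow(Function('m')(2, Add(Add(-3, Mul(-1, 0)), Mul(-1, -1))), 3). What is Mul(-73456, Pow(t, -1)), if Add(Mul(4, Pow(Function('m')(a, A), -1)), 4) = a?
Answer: 9182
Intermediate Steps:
Function('m')(a, A) = Mul(4, Pow(Add(-4, a), -1))
t = -8 (t = Pow(Mul(4, Pow(Add(-4, 2), -1)), 3) = Pow(Mul(4, Pow(-2, -1)), 3) = Pow(Mul(4, Rational(-1, 2)), 3) = Pow(-2, 3) = -8)
Mul(-73456, Pow(t, -1)) = Mul(-73456, Pow(-8, -1)) = Mul(-73456, Rational(-1, 8)) = 9182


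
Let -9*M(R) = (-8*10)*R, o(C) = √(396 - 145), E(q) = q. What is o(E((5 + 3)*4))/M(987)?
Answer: 3*√251/26320 ≈ 0.0018058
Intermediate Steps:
o(C) = √251
M(R) = 80*R/9 (M(R) = -(-8*10)*R/9 = -(-80)*R/9 = 80*R/9)
o(E((5 + 3)*4))/M(987) = √251/(((80/9)*987)) = √251/(26320/3) = √251*(3/26320) = 3*√251/26320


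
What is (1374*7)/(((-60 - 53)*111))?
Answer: -3206/4181 ≈ -0.76680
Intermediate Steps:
(1374*7)/(((-60 - 53)*111)) = 9618/((-113*111)) = 9618/(-12543) = 9618*(-1/12543) = -3206/4181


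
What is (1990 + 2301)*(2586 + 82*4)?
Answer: 12503974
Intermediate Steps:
(1990 + 2301)*(2586 + 82*4) = 4291*(2586 + 328) = 4291*2914 = 12503974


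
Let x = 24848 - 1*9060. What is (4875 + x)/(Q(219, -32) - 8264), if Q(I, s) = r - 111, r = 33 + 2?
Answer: -20663/8340 ≈ -2.4776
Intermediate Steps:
x = 15788 (x = 24848 - 9060 = 15788)
r = 35
Q(I, s) = -76 (Q(I, s) = 35 - 111 = -76)
(4875 + x)/(Q(219, -32) - 8264) = (4875 + 15788)/(-76 - 8264) = 20663/(-8340) = 20663*(-1/8340) = -20663/8340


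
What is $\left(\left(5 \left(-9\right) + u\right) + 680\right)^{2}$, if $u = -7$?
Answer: $394384$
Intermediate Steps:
$\left(\left(5 \left(-9\right) + u\right) + 680\right)^{2} = \left(\left(5 \left(-9\right) - 7\right) + 680\right)^{2} = \left(\left(-45 - 7\right) + 680\right)^{2} = \left(-52 + 680\right)^{2} = 628^{2} = 394384$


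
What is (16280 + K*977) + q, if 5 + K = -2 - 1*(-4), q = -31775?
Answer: -18426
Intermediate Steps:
K = -3 (K = -5 + (-2 - 1*(-4)) = -5 + (-2 + 4) = -5 + 2 = -3)
(16280 + K*977) + q = (16280 - 3*977) - 31775 = (16280 - 2931) - 31775 = 13349 - 31775 = -18426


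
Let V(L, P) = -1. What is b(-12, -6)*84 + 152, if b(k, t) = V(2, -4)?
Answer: 68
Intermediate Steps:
b(k, t) = -1
b(-12, -6)*84 + 152 = -1*84 + 152 = -84 + 152 = 68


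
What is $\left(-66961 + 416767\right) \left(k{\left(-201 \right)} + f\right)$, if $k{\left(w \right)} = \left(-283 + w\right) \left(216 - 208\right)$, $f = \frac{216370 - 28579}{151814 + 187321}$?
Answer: $- \frac{153091771407258}{113045} \approx -1.3543 \cdot 10^{9}$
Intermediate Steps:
$f = \frac{62597}{113045}$ ($f = \frac{187791}{339135} = 187791 \cdot \frac{1}{339135} = \frac{62597}{113045} \approx 0.55373$)
$k{\left(w \right)} = -2264 + 8 w$ ($k{\left(w \right)} = \left(-283 + w\right) 8 = -2264 + 8 w$)
$\left(-66961 + 416767\right) \left(k{\left(-201 \right)} + f\right) = \left(-66961 + 416767\right) \left(\left(-2264 + 8 \left(-201\right)\right) + \frac{62597}{113045}\right) = 349806 \left(\left(-2264 - 1608\right) + \frac{62597}{113045}\right) = 349806 \left(-3872 + \frac{62597}{113045}\right) = 349806 \left(- \frac{437647643}{113045}\right) = - \frac{153091771407258}{113045}$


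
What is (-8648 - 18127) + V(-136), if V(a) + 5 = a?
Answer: -26916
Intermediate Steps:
V(a) = -5 + a
(-8648 - 18127) + V(-136) = (-8648 - 18127) + (-5 - 136) = -26775 - 141 = -26916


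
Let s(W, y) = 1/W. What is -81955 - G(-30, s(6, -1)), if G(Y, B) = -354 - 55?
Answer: -81546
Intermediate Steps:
G(Y, B) = -409
-81955 - G(-30, s(6, -1)) = -81955 - 1*(-409) = -81955 + 409 = -81546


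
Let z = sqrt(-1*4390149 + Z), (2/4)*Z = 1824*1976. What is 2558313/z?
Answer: 852771*sqrt(2818299)/939433 ≈ 1523.9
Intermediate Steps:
Z = 7208448 (Z = 2*(1824*1976) = 2*3604224 = 7208448)
z = sqrt(2818299) (z = sqrt(-1*4390149 + 7208448) = sqrt(-4390149 + 7208448) = sqrt(2818299) ≈ 1678.8)
2558313/z = 2558313/(sqrt(2818299)) = 2558313*(sqrt(2818299)/2818299) = 852771*sqrt(2818299)/939433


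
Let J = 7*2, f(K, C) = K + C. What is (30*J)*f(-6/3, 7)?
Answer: 2100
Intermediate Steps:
f(K, C) = C + K
J = 14
(30*J)*f(-6/3, 7) = (30*14)*(7 - 6/3) = 420*(7 - 6*⅓) = 420*(7 - 2) = 420*5 = 2100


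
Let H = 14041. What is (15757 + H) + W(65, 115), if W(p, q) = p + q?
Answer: 29978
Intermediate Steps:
(15757 + H) + W(65, 115) = (15757 + 14041) + (65 + 115) = 29798 + 180 = 29978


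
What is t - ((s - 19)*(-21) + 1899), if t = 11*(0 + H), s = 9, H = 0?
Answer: -2109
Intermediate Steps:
t = 0 (t = 11*(0 + 0) = 11*0 = 0)
t - ((s - 19)*(-21) + 1899) = 0 - ((9 - 19)*(-21) + 1899) = 0 - (-10*(-21) + 1899) = 0 - (210 + 1899) = 0 - 1*2109 = 0 - 2109 = -2109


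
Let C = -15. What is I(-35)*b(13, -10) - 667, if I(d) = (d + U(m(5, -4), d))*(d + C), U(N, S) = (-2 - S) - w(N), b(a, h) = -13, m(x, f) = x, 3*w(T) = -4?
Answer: -3301/3 ≈ -1100.3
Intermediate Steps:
w(T) = -4/3 (w(T) = (⅓)*(-4) = -4/3)
U(N, S) = -⅔ - S (U(N, S) = (-2 - S) - 1*(-4/3) = (-2 - S) + 4/3 = -⅔ - S)
I(d) = 10 - 2*d/3 (I(d) = (d + (-⅔ - d))*(d - 15) = -2*(-15 + d)/3 = 10 - 2*d/3)
I(-35)*b(13, -10) - 667 = (10 - ⅔*(-35))*(-13) - 667 = (10 + 70/3)*(-13) - 667 = (100/3)*(-13) - 667 = -1300/3 - 667 = -3301/3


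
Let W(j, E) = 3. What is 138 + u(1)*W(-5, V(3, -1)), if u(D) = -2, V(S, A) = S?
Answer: 132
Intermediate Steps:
138 + u(1)*W(-5, V(3, -1)) = 138 - 2*3 = 138 - 6 = 132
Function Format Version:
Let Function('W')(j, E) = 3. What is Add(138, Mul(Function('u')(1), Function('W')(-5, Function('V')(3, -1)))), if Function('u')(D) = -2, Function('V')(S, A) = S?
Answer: 132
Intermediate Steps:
Add(138, Mul(Function('u')(1), Function('W')(-5, Function('V')(3, -1)))) = Add(138, Mul(-2, 3)) = Add(138, -6) = 132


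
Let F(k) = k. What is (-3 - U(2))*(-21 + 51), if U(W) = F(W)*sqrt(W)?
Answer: -90 - 60*sqrt(2) ≈ -174.85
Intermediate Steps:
U(W) = W**(3/2) (U(W) = W*sqrt(W) = W**(3/2))
(-3 - U(2))*(-21 + 51) = (-3 - 2**(3/2))*(-21 + 51) = (-3 - 2*sqrt(2))*30 = -90 - 60*sqrt(2)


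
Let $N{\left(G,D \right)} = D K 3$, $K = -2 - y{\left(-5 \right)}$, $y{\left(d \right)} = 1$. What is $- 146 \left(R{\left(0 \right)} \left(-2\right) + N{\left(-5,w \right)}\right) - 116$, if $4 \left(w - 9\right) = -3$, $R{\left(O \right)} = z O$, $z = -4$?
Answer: $\frac{21449}{2} \approx 10725.0$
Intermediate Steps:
$R{\left(O \right)} = - 4 O$
$w = \frac{33}{4}$ ($w = 9 + \frac{1}{4} \left(-3\right) = 9 - \frac{3}{4} = \frac{33}{4} \approx 8.25$)
$K = -3$ ($K = -2 - 1 = -3$)
$N{\left(G,D \right)} = - 9 D$ ($N{\left(G,D \right)} = D \left(-3\right) 3 = - 3 D 3 = - 9 D$)
$- 146 \left(R{\left(0 \right)} \left(-2\right) + N{\left(-5,w \right)}\right) - 116 = - 146 \left(\left(-4\right) 0 \left(-2\right) - \frac{297}{4}\right) - 116 = - 146 \left(0 \left(-2\right) - \frac{297}{4}\right) - 116 = - 146 \left(0 - \frac{297}{4}\right) - 116 = \left(-146\right) \left(- \frac{297}{4}\right) - 116 = \frac{21681}{2} - 116 = \frac{21449}{2}$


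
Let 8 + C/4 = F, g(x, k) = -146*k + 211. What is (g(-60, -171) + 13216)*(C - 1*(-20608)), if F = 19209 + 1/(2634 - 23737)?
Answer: 78923930790776/21103 ≈ 3.7399e+9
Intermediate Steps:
g(x, k) = 211 - 146*k
F = 405367526/21103 (F = 19209 + 1/(-21103) = 19209 - 1/21103 = 405367526/21103 ≈ 19209.)
C = 1620794808/21103 (C = -32 + 4*(405367526/21103) = -32 + 1621470104/21103 = 1620794808/21103 ≈ 76804.)
(g(-60, -171) + 13216)*(C - 1*(-20608)) = ((211 - 146*(-171)) + 13216)*(1620794808/21103 - 1*(-20608)) = ((211 + 24966) + 13216)*(1620794808/21103 + 20608) = (25177 + 13216)*(2055685432/21103) = 38393*(2055685432/21103) = 78923930790776/21103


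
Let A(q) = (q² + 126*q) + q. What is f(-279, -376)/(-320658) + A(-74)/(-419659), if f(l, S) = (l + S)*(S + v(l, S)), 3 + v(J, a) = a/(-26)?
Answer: -1286291351867/1749371203086 ≈ -0.73529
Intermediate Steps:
v(J, a) = -3 - a/26 (v(J, a) = -3 + a/(-26) = -3 + a*(-1/26) = -3 - a/26)
f(l, S) = (-3 + 25*S/26)*(S + l) (f(l, S) = (l + S)*(S + (-3 - S/26)) = (S + l)*(-3 + 25*S/26) = (-3 + 25*S/26)*(S + l))
A(q) = q² + 127*q
f(-279, -376)/(-320658) + A(-74)/(-419659) = (-3*(-376) - 3*(-279) + (25/26)*(-376)² + (25/26)*(-376)*(-279))/(-320658) - 74*(127 - 74)/(-419659) = (1128 + 837 + (25/26)*141376 + 1311300/13)*(-1/320658) - 74*53*(-1/419659) = (1128 + 837 + 1767200/13 + 1311300/13)*(-1/320658) - 3922*(-1/419659) = (3104045/13)*(-1/320658) + 3922/419659 = -3104045/4168554 + 3922/419659 = -1286291351867/1749371203086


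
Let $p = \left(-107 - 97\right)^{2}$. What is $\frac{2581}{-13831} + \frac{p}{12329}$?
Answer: $\frac{543769747}{170522399} \approx 3.1888$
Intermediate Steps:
$p = 41616$ ($p = \left(-204\right)^{2} = 41616$)
$\frac{2581}{-13831} + \frac{p}{12329} = \frac{2581}{-13831} + \frac{41616}{12329} = 2581 \left(- \frac{1}{13831}\right) + 41616 \cdot \frac{1}{12329} = - \frac{2581}{13831} + \frac{41616}{12329} = \frac{543769747}{170522399}$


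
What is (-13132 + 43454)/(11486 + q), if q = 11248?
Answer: 15161/11367 ≈ 1.3338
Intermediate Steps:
(-13132 + 43454)/(11486 + q) = (-13132 + 43454)/(11486 + 11248) = 30322/22734 = 30322*(1/22734) = 15161/11367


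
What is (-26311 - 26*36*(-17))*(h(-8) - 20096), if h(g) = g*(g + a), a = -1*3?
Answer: 208063192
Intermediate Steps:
a = -3
h(g) = g*(-3 + g) (h(g) = g*(g - 3) = g*(-3 + g))
(-26311 - 26*36*(-17))*(h(-8) - 20096) = (-26311 - 26*36*(-17))*(-8*(-3 - 8) - 20096) = (-26311 - 936*(-17))*(-8*(-11) - 20096) = (-26311 + 15912)*(88 - 20096) = -10399*(-20008) = 208063192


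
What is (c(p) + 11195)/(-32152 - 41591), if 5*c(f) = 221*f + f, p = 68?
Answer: -71071/368715 ≈ -0.19275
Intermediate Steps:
c(f) = 222*f/5 (c(f) = (221*f + f)/5 = (222*f)/5 = 222*f/5)
(c(p) + 11195)/(-32152 - 41591) = ((222/5)*68 + 11195)/(-32152 - 41591) = (15096/5 + 11195)/(-73743) = (71071/5)*(-1/73743) = -71071/368715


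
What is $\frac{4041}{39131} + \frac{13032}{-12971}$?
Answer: $- \frac{4197609}{4656589} \approx -0.90143$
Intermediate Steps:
$\frac{4041}{39131} + \frac{13032}{-12971} = 4041 \cdot \frac{1}{39131} + 13032 \left(- \frac{1}{12971}\right) = \frac{4041}{39131} - \frac{13032}{12971} = - \frac{4197609}{4656589}$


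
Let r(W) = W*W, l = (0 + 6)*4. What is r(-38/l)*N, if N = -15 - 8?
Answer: -8303/144 ≈ -57.660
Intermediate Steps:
l = 24 (l = 6*4 = 24)
N = -23
r(W) = W²
r(-38/l)*N = (-38/24)²*(-23) = (-38*1/24)²*(-23) = (-19/12)²*(-23) = (361/144)*(-23) = -8303/144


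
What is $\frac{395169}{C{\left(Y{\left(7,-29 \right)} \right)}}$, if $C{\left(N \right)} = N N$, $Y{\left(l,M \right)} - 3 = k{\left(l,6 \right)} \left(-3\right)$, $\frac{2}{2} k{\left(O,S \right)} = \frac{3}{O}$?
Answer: $\frac{6454427}{48} \approx 1.3447 \cdot 10^{5}$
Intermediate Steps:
$k{\left(O,S \right)} = \frac{3}{O}$
$Y{\left(l,M \right)} = 3 - \frac{9}{l}$ ($Y{\left(l,M \right)} = 3 + \frac{3}{l} \left(-3\right) = 3 - \frac{9}{l}$)
$C{\left(N \right)} = N^{2}$
$\frac{395169}{C{\left(Y{\left(7,-29 \right)} \right)}} = \frac{395169}{\left(3 - \frac{9}{7}\right)^{2}} = \frac{395169}{\left(\frac{12}{7}\right)^{2}} = \frac{395169}{\frac{144}{49}} = 395169 \cdot \frac{49}{144} = \frac{6454427}{48}$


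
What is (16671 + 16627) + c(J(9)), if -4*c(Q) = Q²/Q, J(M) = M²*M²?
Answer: 126631/4 ≈ 31658.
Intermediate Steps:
J(M) = M⁴
c(Q) = -Q/4 (c(Q) = -Q²/(4*Q) = -Q/4)
(16671 + 16627) + c(J(9)) = (16671 + 16627) - ¼*9⁴ = 33298 - ¼*6561 = 33298 - 6561/4 = 126631/4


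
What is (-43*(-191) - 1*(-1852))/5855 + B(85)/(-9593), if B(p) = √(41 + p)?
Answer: 2013/1171 - 3*√14/9593 ≈ 1.7179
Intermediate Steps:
(-43*(-191) - 1*(-1852))/5855 + B(85)/(-9593) = (-43*(-191) - 1*(-1852))/5855 + √(41 + 85)/(-9593) = (8213 + 1852)*(1/5855) + √126*(-1/9593) = 10065*(1/5855) + (3*√14)*(-1/9593) = 2013/1171 - 3*√14/9593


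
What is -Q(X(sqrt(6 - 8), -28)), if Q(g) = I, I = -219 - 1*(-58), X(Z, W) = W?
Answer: 161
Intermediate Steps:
I = -161 (I = -219 + 58 = -161)
Q(g) = -161
-Q(X(sqrt(6 - 8), -28)) = -1*(-161) = 161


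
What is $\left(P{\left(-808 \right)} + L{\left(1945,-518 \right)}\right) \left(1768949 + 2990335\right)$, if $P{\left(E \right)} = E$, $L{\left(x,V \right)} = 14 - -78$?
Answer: $-3407647344$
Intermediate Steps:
$L{\left(x,V \right)} = 92$ ($L{\left(x,V \right)} = 14 + 78 = 92$)
$\left(P{\left(-808 \right)} + L{\left(1945,-518 \right)}\right) \left(1768949 + 2990335\right) = \left(-808 + 92\right) \left(1768949 + 2990335\right) = \left(-716\right) 4759284 = -3407647344$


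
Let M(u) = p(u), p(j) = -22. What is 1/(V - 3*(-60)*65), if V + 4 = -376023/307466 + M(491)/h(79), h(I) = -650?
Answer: 99926450/1168620933851 ≈ 8.5508e-5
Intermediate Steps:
M(u) = -22
V = -518531149/99926450 (V = -4 + (-376023/307466 - 22/(-650)) = -4 + (-376023*1/307466 - 22*(-1/650)) = -4 + (-376023/307466 + 11/325) = -4 - 118825349/99926450 = -518531149/99926450 ≈ -5.1891)
1/(V - 3*(-60)*65) = 1/(-518531149/99926450 - 3*(-60)*65) = 1/(-518531149/99926450 + 180*65) = 1/(-518531149/99926450 + 11700) = 1/(1168620933851/99926450) = 99926450/1168620933851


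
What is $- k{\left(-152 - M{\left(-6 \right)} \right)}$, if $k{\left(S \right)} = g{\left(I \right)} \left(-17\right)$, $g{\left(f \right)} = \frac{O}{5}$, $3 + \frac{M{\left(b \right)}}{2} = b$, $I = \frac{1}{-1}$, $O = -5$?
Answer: $-17$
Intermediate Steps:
$I = -1$
$M{\left(b \right)} = -6 + 2 b$
$g{\left(f \right)} = -1$ ($g{\left(f \right)} = - \frac{5}{5} = \left(-5\right) \frac{1}{5} = -1$)
$k{\left(S \right)} = 17$ ($k{\left(S \right)} = \left(-1\right) \left(-17\right) = 17$)
$- k{\left(-152 - M{\left(-6 \right)} \right)} = \left(-1\right) 17 = -17$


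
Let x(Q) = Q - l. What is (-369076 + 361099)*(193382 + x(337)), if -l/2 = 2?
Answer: -1545328371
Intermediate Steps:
l = -4 (l = -2*2 = -4)
x(Q) = 4 + Q (x(Q) = Q - 1*(-4) = Q + 4 = 4 + Q)
(-369076 + 361099)*(193382 + x(337)) = (-369076 + 361099)*(193382 + (4 + 337)) = -7977*(193382 + 341) = -7977*193723 = -1545328371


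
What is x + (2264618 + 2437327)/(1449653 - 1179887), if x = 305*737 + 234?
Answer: 20235725833/89922 ≈ 2.2504e+5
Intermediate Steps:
x = 225019 (x = 224785 + 234 = 225019)
x + (2264618 + 2437327)/(1449653 - 1179887) = 225019 + (2264618 + 2437327)/(1449653 - 1179887) = 225019 + 4701945/269766 = 225019 + 4701945*(1/269766) = 225019 + 1567315/89922 = 20235725833/89922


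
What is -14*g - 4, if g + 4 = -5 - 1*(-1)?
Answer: 108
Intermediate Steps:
g = -8 (g = -4 + (-5 - 1*(-1)) = -4 + (-5 + 1) = -4 - 4 = -8)
-14*g - 4 = -14*(-8) - 4 = 112 - 4 = 108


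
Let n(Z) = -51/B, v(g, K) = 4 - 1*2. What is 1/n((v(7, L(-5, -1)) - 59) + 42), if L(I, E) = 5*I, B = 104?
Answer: -104/51 ≈ -2.0392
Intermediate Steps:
v(g, K) = 2 (v(g, K) = 4 - 2 = 2)
n(Z) = -51/104
1/n((v(7, L(-5, -1)) - 59) + 42) = 1/(-51/104) = -104/51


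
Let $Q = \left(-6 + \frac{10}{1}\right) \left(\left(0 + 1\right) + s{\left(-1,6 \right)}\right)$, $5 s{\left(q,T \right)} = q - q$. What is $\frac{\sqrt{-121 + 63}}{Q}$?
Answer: $\frac{i \sqrt{58}}{4} \approx 1.9039 i$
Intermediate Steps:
$s{\left(q,T \right)} = 0$ ($s{\left(q,T \right)} = \frac{q - q}{5} = \frac{1}{5} \cdot 0 = 0$)
$Q = 4$ ($Q = \left(-6 + \frac{10}{1}\right) \left(\left(0 + 1\right) + 0\right) = \left(-6 + 10 \cdot 1\right) \left(1 + 0\right) = \left(-6 + 10\right) 1 = 4 \cdot 1 = 4$)
$\frac{\sqrt{-121 + 63}}{Q} = \frac{\sqrt{-121 + 63}}{4} = \sqrt{-58} \cdot \frac{1}{4} = i \sqrt{58} \cdot \frac{1}{4} = \frac{i \sqrt{58}}{4}$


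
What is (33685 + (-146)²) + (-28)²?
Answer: 55785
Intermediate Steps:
(33685 + (-146)²) + (-28)² = (33685 + 21316) + 784 = 55001 + 784 = 55785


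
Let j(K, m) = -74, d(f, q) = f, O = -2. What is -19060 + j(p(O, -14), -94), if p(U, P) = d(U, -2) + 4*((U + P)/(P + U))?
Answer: -19134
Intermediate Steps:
p(U, P) = 4 + U (p(U, P) = U + 4*((U + P)/(P + U)) = U + 4*((P + U)/(P + U)) = U + 4*1 = U + 4 = 4 + U)
-19060 + j(p(O, -14), -94) = -19060 - 74 = -19134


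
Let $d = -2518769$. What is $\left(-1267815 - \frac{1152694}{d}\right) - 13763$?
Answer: $- \frac{3227997784788}{2518769} \approx -1.2816 \cdot 10^{6}$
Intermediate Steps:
$\left(-1267815 - \frac{1152694}{d}\right) - 13763 = \left(-1267815 - \frac{1152694}{-2518769}\right) - 13763 = \left(-1267815 - - \frac{1152694}{2518769}\right) - 13763 = \left(-1267815 + \frac{1152694}{2518769}\right) - 13763 = - \frac{3193331967041}{2518769} - 13763 = - \frac{3227997784788}{2518769}$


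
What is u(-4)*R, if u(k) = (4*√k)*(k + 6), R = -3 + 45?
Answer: 672*I ≈ 672.0*I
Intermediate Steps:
R = 42
u(k) = 4*√k*(6 + k) (u(k) = (4*√k)*(6 + k) = 4*√k*(6 + k))
u(-4)*R = (4*√(-4)*(6 - 4))*42 = (4*(2*I)*2)*42 = (16*I)*42 = 672*I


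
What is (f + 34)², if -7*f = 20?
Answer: 47524/49 ≈ 969.88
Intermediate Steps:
f = -20/7 (f = -⅐*20 = -20/7 ≈ -2.8571)
(f + 34)² = (-20/7 + 34)² = (218/7)² = 47524/49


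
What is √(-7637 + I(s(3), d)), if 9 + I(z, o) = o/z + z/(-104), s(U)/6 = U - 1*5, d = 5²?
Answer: I*√46530237/78 ≈ 87.453*I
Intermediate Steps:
d = 25
s(U) = -30 + 6*U (s(U) = 6*(U - 1*5) = 6*(U - 5) = 6*(-5 + U) = -30 + 6*U)
I(z, o) = -9 - z/104 + o/z (I(z, o) = -9 + (o/z + z/(-104)) = -9 + (o/z + z*(-1/104)) = -9 + (o/z - z/104) = -9 + (-z/104 + o/z) = -9 - z/104 + o/z)
√(-7637 + I(s(3), d)) = √(-7637 + (-9 - (-30 + 6*3)/104 + 25/(-30 + 6*3))) = √(-7637 + (-9 - (-30 + 18)/104 + 25/(-30 + 18))) = √(-7637 + (-9 - 1/104*(-12) + 25/(-12))) = √(-7637 + (-9 + 3/26 + 25*(-1/12))) = √(-7637 + (-9 + 3/26 - 25/12)) = √(-7637 - 1711/156) = √(-1193083/156) = I*√46530237/78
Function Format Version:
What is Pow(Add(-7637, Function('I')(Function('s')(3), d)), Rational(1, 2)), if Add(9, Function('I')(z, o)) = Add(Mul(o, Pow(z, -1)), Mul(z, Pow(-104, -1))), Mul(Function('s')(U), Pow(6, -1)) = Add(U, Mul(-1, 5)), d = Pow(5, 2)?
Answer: Mul(Rational(1, 78), I, Pow(46530237, Rational(1, 2))) ≈ Mul(87.453, I)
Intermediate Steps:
d = 25
Function('s')(U) = Add(-30, Mul(6, U)) (Function('s')(U) = Mul(6, Add(U, Mul(-1, 5))) = Mul(6, Add(U, -5)) = Mul(6, Add(-5, U)) = Add(-30, Mul(6, U)))
Function('I')(z, o) = Add(-9, Mul(Rational(-1, 104), z), Mul(o, Pow(z, -1))) (Function('I')(z, o) = Add(-9, Add(Mul(o, Pow(z, -1)), Mul(z, Pow(-104, -1)))) = Add(-9, Add(Mul(o, Pow(z, -1)), Mul(z, Rational(-1, 104)))) = Add(-9, Add(Mul(o, Pow(z, -1)), Mul(Rational(-1, 104), z))) = Add(-9, Add(Mul(Rational(-1, 104), z), Mul(o, Pow(z, -1)))) = Add(-9, Mul(Rational(-1, 104), z), Mul(o, Pow(z, -1))))
Pow(Add(-7637, Function('I')(Function('s')(3), d)), Rational(1, 2)) = Pow(Add(-7637, Add(-9, Mul(Rational(-1, 104), Add(-30, Mul(6, 3))), Mul(25, Pow(Add(-30, Mul(6, 3)), -1)))), Rational(1, 2)) = Pow(Add(-7637, Add(-9, Mul(Rational(-1, 104), Add(-30, 18)), Mul(25, Pow(Add(-30, 18), -1)))), Rational(1, 2)) = Pow(Add(-7637, Add(-9, Mul(Rational(-1, 104), -12), Mul(25, Pow(-12, -1)))), Rational(1, 2)) = Pow(Add(-7637, Add(-9, Rational(3, 26), Mul(25, Rational(-1, 12)))), Rational(1, 2)) = Pow(Add(-7637, Add(-9, Rational(3, 26), Rational(-25, 12))), Rational(1, 2)) = Pow(Add(-7637, Rational(-1711, 156)), Rational(1, 2)) = Pow(Rational(-1193083, 156), Rational(1, 2)) = Mul(Rational(1, 78), I, Pow(46530237, Rational(1, 2)))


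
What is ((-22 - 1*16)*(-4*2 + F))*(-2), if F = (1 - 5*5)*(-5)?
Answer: 8512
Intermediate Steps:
F = 120 (F = (1 - 25)*(-5) = -24*(-5) = 120)
((-22 - 1*16)*(-4*2 + F))*(-2) = ((-22 - 1*16)*(-4*2 + 120))*(-2) = ((-22 - 16)*(-8 + 120))*(-2) = -38*112*(-2) = -4256*(-2) = 8512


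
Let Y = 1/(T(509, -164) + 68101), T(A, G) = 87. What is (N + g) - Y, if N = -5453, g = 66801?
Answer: 4183197423/68188 ≈ 61348.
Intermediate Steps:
Y = 1/68188 (Y = 1/(87 + 68101) = 1/68188 ≈ 1.4665e-5)
(N + g) - Y = (-5453 + 66801) - 1*1/68188 = 61348 - 1/68188 = 4183197423/68188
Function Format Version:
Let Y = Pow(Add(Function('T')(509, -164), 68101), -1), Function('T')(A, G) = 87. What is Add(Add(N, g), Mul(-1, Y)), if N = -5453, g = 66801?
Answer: Rational(4183197423, 68188) ≈ 61348.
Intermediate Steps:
Y = Rational(1, 68188) (Y = Pow(Add(87, 68101), -1) = Pow(68188, -1) = Rational(1, 68188) ≈ 1.4665e-5)
Add(Add(N, g), Mul(-1, Y)) = Add(Add(-5453, 66801), Mul(-1, Rational(1, 68188))) = Add(61348, Rational(-1, 68188)) = Rational(4183197423, 68188)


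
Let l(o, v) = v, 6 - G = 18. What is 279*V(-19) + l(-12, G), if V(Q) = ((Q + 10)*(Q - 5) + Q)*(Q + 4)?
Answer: -824457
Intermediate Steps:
G = -12 (G = 6 - 1*18 = 6 - 18 = -12)
V(Q) = (4 + Q)*(Q + (-5 + Q)*(10 + Q)) (V(Q) = ((10 + Q)*(-5 + Q) + Q)*(4 + Q) = ((-5 + Q)*(10 + Q) + Q)*(4 + Q) = (Q + (-5 + Q)*(10 + Q))*(4 + Q) = (4 + Q)*(Q + (-5 + Q)*(10 + Q)))
279*V(-19) + l(-12, G) = 279*(-200 + (-19)³ - 26*(-19) + 10*(-19)²) - 12 = 279*(-200 - 6859 + 494 + 10*361) - 12 = 279*(-200 - 6859 + 494 + 3610) - 12 = 279*(-2955) - 12 = -824445 - 12 = -824457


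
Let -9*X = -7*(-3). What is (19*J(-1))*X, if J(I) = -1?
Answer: 133/3 ≈ 44.333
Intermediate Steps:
X = -7/3 (X = -(-7)*(-3)/9 = -⅑*21 = -7/3 ≈ -2.3333)
(19*J(-1))*X = (19*(-1))*(-7/3) = -19*(-7/3) = 133/3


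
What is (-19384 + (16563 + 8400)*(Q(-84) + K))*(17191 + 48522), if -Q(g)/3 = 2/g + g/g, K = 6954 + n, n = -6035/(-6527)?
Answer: 1041959226465951029/91378 ≈ 1.1403e+13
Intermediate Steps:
n = 6035/6527 (n = -6035*(-1/6527) = 6035/6527 ≈ 0.92462)
K = 45394793/6527 (K = 6954 + 6035/6527 = 45394793/6527 ≈ 6954.9)
Q(g) = -3 - 6/g (Q(g) = -3*(2/g + g/g) = -3*(2/g + 1) = -3*(1 + 2/g) = -3 - 6/g)
(-19384 + (16563 + 8400)*(Q(-84) + K))*(17191 + 48522) = (-19384 + (16563 + 8400)*((-3 - 6/(-84)) + 45394793/6527))*(17191 + 48522) = (-19384 + 24963*((-3 - 6*(-1/84)) + 45394793/6527))*65713 = (-19384 + 24963*((-3 + 1/14) + 45394793/6527))*65713 = (-19384 + 24963*(-41/14 + 45394793/6527))*65713 = (-19384 + 24963*(635259495/91378))*65713 = (-19384 + 15857982773685/91378)*65713 = (15856211502533/91378)*65713 = 1041959226465951029/91378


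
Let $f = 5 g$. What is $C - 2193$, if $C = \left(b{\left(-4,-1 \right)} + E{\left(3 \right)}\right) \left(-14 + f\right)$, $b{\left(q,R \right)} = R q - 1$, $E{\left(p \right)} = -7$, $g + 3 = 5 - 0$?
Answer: $-2177$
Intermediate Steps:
$g = 2$ ($g = -3 + \left(5 - 0\right) = -3 + \left(5 + 0\right) = -3 + 5 = 2$)
$b{\left(q,R \right)} = -1 + R q$
$f = 10$ ($f = 5 \cdot 2 = 10$)
$C = 16$ ($C = \left(\left(-1 - -4\right) - 7\right) \left(-14 + 10\right) = \left(\left(-1 + 4\right) - 7\right) \left(-4\right) = \left(3 - 7\right) \left(-4\right) = \left(-4\right) \left(-4\right) = 16$)
$C - 2193 = 16 - 2193 = -2177$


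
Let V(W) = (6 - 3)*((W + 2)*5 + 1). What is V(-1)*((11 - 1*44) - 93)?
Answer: -2268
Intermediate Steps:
V(W) = 33 + 15*W (V(W) = 3*((2 + W)*5 + 1) = 3*((10 + 5*W) + 1) = 3*(11 + 5*W) = 33 + 15*W)
V(-1)*((11 - 1*44) - 93) = (33 + 15*(-1))*((11 - 1*44) - 93) = (33 - 15)*((11 - 44) - 93) = 18*(-33 - 93) = 18*(-126) = -2268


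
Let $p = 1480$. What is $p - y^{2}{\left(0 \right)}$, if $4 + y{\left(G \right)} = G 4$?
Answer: $1464$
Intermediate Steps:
$y{\left(G \right)} = -4 + 4 G$ ($y{\left(G \right)} = -4 + G 4 = -4 + 4 G$)
$p - y^{2}{\left(0 \right)} = 1480 - \left(-4 + 4 \cdot 0\right)^{2} = 1480 - \left(-4 + 0\right)^{2} = 1480 - \left(-4\right)^{2} = 1480 - 16 = 1464$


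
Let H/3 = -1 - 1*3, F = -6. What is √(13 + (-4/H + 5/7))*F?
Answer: -2*√6195/7 ≈ -22.488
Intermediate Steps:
H = -12 (H = 3*(-1 - 1*3) = 3*(-1 - 3) = 3*(-4) = -12)
√(13 + (-4/H + 5/7))*F = √(13 + (-4/(-12) + 5/7))*(-6) = √(13 + (-4*(-1/12) + 5*(⅐)))*(-6) = √(13 + (⅓ + 5/7))*(-6) = √(13 + 22/21)*(-6) = √(295/21)*(-6) = (√6195/21)*(-6) = -2*√6195/7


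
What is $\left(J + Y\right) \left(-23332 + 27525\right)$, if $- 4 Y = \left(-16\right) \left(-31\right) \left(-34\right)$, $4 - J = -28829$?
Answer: $138574457$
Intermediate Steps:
$J = 28833$ ($J = 4 - -28829 = 4 + 28829 = 28833$)
$Y = 4216$ ($Y = - \frac{\left(-16\right) \left(-31\right) \left(-34\right)}{4} = - \frac{496 \left(-34\right)}{4} = \left(- \frac{1}{4}\right) \left(-16864\right) = 4216$)
$\left(J + Y\right) \left(-23332 + 27525\right) = \left(28833 + 4216\right) \left(-23332 + 27525\right) = 33049 \cdot 4193 = 138574457$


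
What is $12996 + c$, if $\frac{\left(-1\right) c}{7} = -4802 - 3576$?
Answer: $71642$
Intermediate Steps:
$c = 58646$ ($c = - 7 \left(-4802 - 3576\right) = \left(-7\right) \left(-8378\right) = 58646$)
$12996 + c = 12996 + 58646 = 71642$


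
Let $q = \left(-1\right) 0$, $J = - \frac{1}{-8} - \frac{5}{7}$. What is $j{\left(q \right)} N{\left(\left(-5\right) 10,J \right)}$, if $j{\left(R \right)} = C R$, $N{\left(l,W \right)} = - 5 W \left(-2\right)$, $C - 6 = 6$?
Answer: $0$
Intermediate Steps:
$C = 12$ ($C = 6 + 6 = 12$)
$J = - \frac{33}{56}$ ($J = \left(-1\right) \left(- \frac{1}{8}\right) - \frac{5}{7} = \frac{1}{8} - \frac{5}{7} = - \frac{33}{56} \approx -0.58929$)
$N{\left(l,W \right)} = 10 W$
$q = 0$
$j{\left(R \right)} = 12 R$
$j{\left(q \right)} N{\left(\left(-5\right) 10,J \right)} = 12 \cdot 0 \cdot 10 \left(- \frac{33}{56}\right) = 0 \left(- \frac{165}{28}\right) = 0$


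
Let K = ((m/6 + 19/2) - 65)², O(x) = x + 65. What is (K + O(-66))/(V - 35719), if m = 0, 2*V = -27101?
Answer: -12317/197078 ≈ -0.062498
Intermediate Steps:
V = -27101/2 (V = (½)*(-27101) = -27101/2 ≈ -13551.)
O(x) = 65 + x
K = 12321/4 (K = ((0/6 + 19/2) - 65)² = ((0*(⅙) + 19*(½)) - 65)² = ((0 + 19/2) - 65)² = (19/2 - 65)² = (-111/2)² = 12321/4 ≈ 3080.3)
(K + O(-66))/(V - 35719) = (12321/4 + (65 - 66))/(-27101/2 - 35719) = (12321/4 - 1)/(-98539/2) = (12317/4)*(-2/98539) = -12317/197078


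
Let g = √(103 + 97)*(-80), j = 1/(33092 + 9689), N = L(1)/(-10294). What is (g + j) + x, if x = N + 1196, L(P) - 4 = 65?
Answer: 526700644749/440387614 - 800*√2 ≈ 64.622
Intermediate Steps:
L(P) = 69 (L(P) = 4 + 65 = 69)
N = -69/10294 (N = 69/(-10294) = 69*(-1/10294) = -69/10294 ≈ -0.0067029)
j = 1/42781 ≈ 2.3375e-5
g = -800*√2 (g = √200*(-80) = (10*√2)*(-80) = -800*√2 ≈ -1131.4)
x = 12311555/10294 (x = -69/10294 + 1196 = 12311555/10294 ≈ 1196.0)
(g + j) + x = (-800*√2 + 1/42781) + 12311555/10294 = (1/42781 - 800*√2) + 12311555/10294 = 526700644749/440387614 - 800*√2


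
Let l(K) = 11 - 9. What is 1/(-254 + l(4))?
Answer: -1/252 ≈ -0.0039683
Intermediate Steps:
l(K) = 2
1/(-254 + l(4)) = 1/(-254 + 2) = 1/(-252) = -1/252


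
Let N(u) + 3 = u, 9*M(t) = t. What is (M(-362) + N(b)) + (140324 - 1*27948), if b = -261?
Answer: 1008646/9 ≈ 1.1207e+5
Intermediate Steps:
M(t) = t/9
N(u) = -3 + u
(M(-362) + N(b)) + (140324 - 1*27948) = ((⅑)*(-362) + (-3 - 261)) + (140324 - 1*27948) = (-362/9 - 264) + (140324 - 27948) = -2738/9 + 112376 = 1008646/9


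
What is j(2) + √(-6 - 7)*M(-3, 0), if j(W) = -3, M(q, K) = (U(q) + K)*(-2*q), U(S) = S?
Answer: -3 - 18*I*√13 ≈ -3.0 - 64.9*I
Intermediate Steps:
M(q, K) = -2*q*(K + q) (M(q, K) = (q + K)*(-2*q) = (K + q)*(-2*q) = -2*q*(K + q))
j(2) + √(-6 - 7)*M(-3, 0) = -3 + √(-6 - 7)*(-2*(-3)*(0 - 3)) = -3 + √(-13)*(-2*(-3)*(-3)) = -3 + (I*√13)*(-18) = -3 - 18*I*√13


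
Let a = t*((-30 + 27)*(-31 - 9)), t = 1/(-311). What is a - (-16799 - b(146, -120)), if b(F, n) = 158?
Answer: 5273507/311 ≈ 16957.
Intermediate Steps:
t = -1/311 ≈ -0.0032154
a = -120/311 (a = -(-30 + 27)*(-31 - 9)/311 = -(-3)*(-40)/311 = -1/311*120 = -120/311 ≈ -0.38585)
a - (-16799 - b(146, -120)) = -120/311 - (-16799 - 1*158) = -120/311 - (-16799 - 158) = -120/311 - 1*(-16957) = -120/311 + 16957 = 5273507/311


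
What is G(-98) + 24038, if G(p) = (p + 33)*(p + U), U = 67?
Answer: 26053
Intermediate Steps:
G(p) = (33 + p)*(67 + p) (G(p) = (p + 33)*(p + 67) = (33 + p)*(67 + p))
G(-98) + 24038 = (2211 + (-98)**2 + 100*(-98)) + 24038 = (2211 + 9604 - 9800) + 24038 = 2015 + 24038 = 26053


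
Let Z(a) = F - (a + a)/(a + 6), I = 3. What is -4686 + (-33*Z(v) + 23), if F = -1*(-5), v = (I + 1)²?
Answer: -4780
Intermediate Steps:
v = 16 (v = (3 + 1)² = 4² = 16)
F = 5
Z(a) = 5 - 2*a/(6 + a) (Z(a) = 5 - (a + a)/(a + 6) = 5 - 2*a/(6 + a))
-4686 + (-33*Z(v) + 23) = -4686 + (-99*(10 + 16)/(6 + 16) + 23) = -4686 + (-99*26/22 + 23) = -4686 + (-33*39/11 + 23) = -4686 + (-117 + 23) = -4686 - 94 = -4780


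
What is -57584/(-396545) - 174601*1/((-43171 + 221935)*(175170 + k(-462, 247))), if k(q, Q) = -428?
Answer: 1798715505533047/12387105720141960 ≈ 0.14521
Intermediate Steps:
-57584/(-396545) - 174601*1/((-43171 + 221935)*(175170 + k(-462, 247))) = -57584/(-396545) - 174601*1/((-43171 + 221935)*(175170 - 428)) = -57584*(-1/396545) - 174601/(174742*178764) = 57584/396545 - 174601/31237578888 = 1798715505533047/12387105720141960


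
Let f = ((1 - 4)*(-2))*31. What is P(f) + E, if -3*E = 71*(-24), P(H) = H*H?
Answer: 35164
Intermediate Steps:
f = 186 (f = -3*(-2)*31 = 6*31 = 186)
P(H) = H²
E = 568 (E = -71*(-24)/3 = -⅓*(-1704) = 568)
P(f) + E = 186² + 568 = 34596 + 568 = 35164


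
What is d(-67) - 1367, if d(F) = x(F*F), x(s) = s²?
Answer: 20149754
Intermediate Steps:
d(F) = F⁴ (d(F) = (F*F)² = (F²)² = F⁴)
d(-67) - 1367 = (-67)⁴ - 1367 = 20151121 - 1367 = 20149754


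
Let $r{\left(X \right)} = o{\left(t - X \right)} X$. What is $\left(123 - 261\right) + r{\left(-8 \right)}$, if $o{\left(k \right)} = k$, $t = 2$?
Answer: $-218$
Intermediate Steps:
$r{\left(X \right)} = X \left(2 - X\right)$ ($r{\left(X \right)} = \left(2 - X\right) X = X \left(2 - X\right)$)
$\left(123 - 261\right) + r{\left(-8 \right)} = \left(123 - 261\right) - 8 \left(2 - -8\right) = -138 - 8 \left(2 + 8\right) = -138 - 80 = -218$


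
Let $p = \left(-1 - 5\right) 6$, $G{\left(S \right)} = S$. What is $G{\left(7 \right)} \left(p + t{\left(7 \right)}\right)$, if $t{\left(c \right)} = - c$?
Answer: $-301$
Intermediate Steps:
$p = -36$ ($p = \left(-6\right) 6 = -36$)
$G{\left(7 \right)} \left(p + t{\left(7 \right)}\right) = 7 \left(-36 - 7\right) = 7 \left(-43\right) = -301$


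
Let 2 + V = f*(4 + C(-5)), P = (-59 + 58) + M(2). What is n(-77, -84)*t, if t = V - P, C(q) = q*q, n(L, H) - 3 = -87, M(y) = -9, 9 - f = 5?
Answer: -10416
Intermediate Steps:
f = 4 (f = 9 - 1*5 = 9 - 5 = 4)
n(L, H) = -84 (n(L, H) = 3 - 87 = -84)
C(q) = q²
P = -10 (P = (-59 + 58) - 9 = -1 - 9 = -10)
V = 114 (V = -2 + 4*(4 + (-5)²) = -2 + 4*(4 + 25) = -2 + 4*29 = -2 + 116 = 114)
t = 124 (t = 114 - 1*(-10) = 114 + 10 = 124)
n(-77, -84)*t = -84*124 = -10416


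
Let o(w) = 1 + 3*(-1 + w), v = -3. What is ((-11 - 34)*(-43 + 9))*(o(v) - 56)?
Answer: -102510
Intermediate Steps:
o(w) = -2 + 3*w (o(w) = 1 + (-3 + 3*w) = -2 + 3*w)
((-11 - 34)*(-43 + 9))*(o(v) - 56) = ((-11 - 34)*(-43 + 9))*((-2 + 3*(-3)) - 56) = (-45*(-34))*((-2 - 9) - 56) = 1530*(-11 - 56) = 1530*(-67) = -102510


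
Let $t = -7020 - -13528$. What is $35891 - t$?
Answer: $29383$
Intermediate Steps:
$t = 6508$ ($t = -7020 + 13528 = 6508$)
$35891 - t = 35891 - 6508 = 29383$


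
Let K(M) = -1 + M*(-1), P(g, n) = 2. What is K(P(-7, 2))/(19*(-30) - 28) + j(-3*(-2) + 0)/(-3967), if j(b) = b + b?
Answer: 4725/2372266 ≈ 0.0019918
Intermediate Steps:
K(M) = -1 - M
j(b) = 2*b
K(P(-7, 2))/(19*(-30) - 28) + j(-3*(-2) + 0)/(-3967) = (-1 - 1*2)/(19*(-30) - 28) + (2*(-3*(-2) + 0))/(-3967) = (-1 - 2)/(-570 - 28) + (2*(6 + 0))*(-1/3967) = -3/(-598) + (2*6)*(-1/3967) = -3*(-1/598) + 12*(-1/3967) = 3/598 - 12/3967 = 4725/2372266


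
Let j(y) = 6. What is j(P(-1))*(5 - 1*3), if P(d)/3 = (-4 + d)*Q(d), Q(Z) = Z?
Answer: 12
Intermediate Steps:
P(d) = 3*d*(-4 + d) (P(d) = 3*((-4 + d)*d) = 3*(d*(-4 + d)) = 3*d*(-4 + d))
j(P(-1))*(5 - 1*3) = 6*(5 - 1*3) = 6*(5 - 3) = 6*2 = 12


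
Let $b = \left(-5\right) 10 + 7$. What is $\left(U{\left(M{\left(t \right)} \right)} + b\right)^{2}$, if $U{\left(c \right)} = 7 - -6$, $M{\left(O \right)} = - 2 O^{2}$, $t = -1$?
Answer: $900$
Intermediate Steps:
$b = -43$ ($b = -50 + 7 = -43$)
$U{\left(c \right)} = 13$ ($U{\left(c \right)} = 7 + 6 = 13$)
$\left(U{\left(M{\left(t \right)} \right)} + b\right)^{2} = \left(13 - 43\right)^{2} = \left(-30\right)^{2} = 900$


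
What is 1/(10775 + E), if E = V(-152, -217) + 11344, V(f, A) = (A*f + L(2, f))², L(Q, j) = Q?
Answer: 1/1088098315 ≈ 9.1903e-10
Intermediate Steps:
V(f, A) = (2 + A*f)² (V(f, A) = (A*f + 2)² = (2 + A*f)²)
E = 1088087540 (E = (2 - 217*(-152))² + 11344 = (2 + 32984)² + 11344 = 32986² + 11344 = 1088076196 + 11344 = 1088087540)
1/(10775 + E) = 1/(10775 + 1088087540) = 1/1088098315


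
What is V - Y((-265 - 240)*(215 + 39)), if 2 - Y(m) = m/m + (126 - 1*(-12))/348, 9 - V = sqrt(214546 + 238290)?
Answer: 487/58 - 2*sqrt(113209) ≈ -664.53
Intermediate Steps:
V = 9 - 2*sqrt(113209) (V = 9 - sqrt(214546 + 238290) = 9 - sqrt(452836) = 9 - 2*sqrt(113209) ≈ -663.93)
Y(m) = 35/58 (Y(m) = 2 - (m/m + (126 - 1*(-12))/348) = 2 - (1 + (126 + 12)*(1/348)) = 2 - (1 + 138*(1/348)) = 2 - (1 + 23/58) = 2 - 1*81/58 = 2 - 81/58 = 35/58)
V - Y((-265 - 240)*(215 + 39)) = (9 - 2*sqrt(113209)) - 1*35/58 = (9 - 2*sqrt(113209)) - 35/58 = 487/58 - 2*sqrt(113209)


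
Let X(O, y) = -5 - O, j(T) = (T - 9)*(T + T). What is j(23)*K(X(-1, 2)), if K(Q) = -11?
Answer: -7084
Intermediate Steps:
j(T) = 2*T*(-9 + T) (j(T) = (-9 + T)*(2*T) = 2*T*(-9 + T))
j(23)*K(X(-1, 2)) = (2*23*(-9 + 23))*(-11) = (2*23*14)*(-11) = 644*(-11) = -7084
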